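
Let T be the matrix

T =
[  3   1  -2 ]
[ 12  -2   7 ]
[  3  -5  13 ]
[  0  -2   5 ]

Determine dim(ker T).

1

Row reduce to echelon form.
R2 ← R2 − (4)·R1: [0, -6, 15]
R3 ← R3 − R1: [0, -6, 15]
R3 ← R3 − R2: [0, 0, 0]
R4 ← R4 − (1/3)·R2: [0, 0, 0]
2 nonzero rows, so rank(T) = 2.
T has 3 columns; by rank–nullity, nullity = 3 − 2 = 1.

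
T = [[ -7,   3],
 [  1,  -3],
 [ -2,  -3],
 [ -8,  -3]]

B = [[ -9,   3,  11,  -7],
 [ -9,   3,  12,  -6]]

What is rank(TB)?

2

First compute TB:
[[ 36, -12, -41,  31],
 [ 18,  -6, -25,  11],
 [ 45, -15, -58,  32],
 [ 99, -33, -124,  74]]
Now row reduce the product.
R2 ← R2 − (1/2)·R1: [0, 0, -9/2, -9/2]
R3 ← R3 − (5/4)·R1: [0, 0, -27/4, -27/4]
R4 ← R4 − (11/4)·R1: [0, 0, -45/4, -45/4]
R3 ← R3 − (3/2)·R2: [0, 0, 0, 0]
R4 ← R4 − (5/2)·R2: [0, 0, 0, 0]
2 nonzero rows, so rank(TB) = 2.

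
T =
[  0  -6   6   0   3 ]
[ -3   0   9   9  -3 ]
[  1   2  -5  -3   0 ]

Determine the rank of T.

2

Row reduce to echelon form.
Swap R1 ↔ R2
R3 ← R3 + (1/3)·R1: [0, 2, -2, 0, -1]
R3 ← R3 + (1/3)·R2: [0, 0, 0, 0, 0]
Echelon form has 2 nonzero rows, so rank(T) = 2.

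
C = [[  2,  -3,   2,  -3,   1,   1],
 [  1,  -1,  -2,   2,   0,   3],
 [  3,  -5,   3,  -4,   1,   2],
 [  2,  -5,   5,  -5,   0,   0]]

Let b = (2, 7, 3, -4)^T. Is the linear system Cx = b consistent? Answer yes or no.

yes

Row reduce the augmented matrix [C | b].
R2 ← R2 − (1/2)·R1: [0, 1/2, -3, 7/2, -1/2, 5/2, 6]
R3 ← R3 − (3/2)·R1: [0, -1/2, 0, 1/2, -1/2, 1/2, 0]
R4 ← R4 − R1: [0, -2, 3, -2, -1, -1, -6]
R3 ← R3 + R2: [0, 0, -3, 4, -1, 3, 6]
R4 ← R4 + (4)·R2: [0, 0, -9, 12, -3, 9, 18]
R4 ← R4 − (3)·R3: [0, 0, 0, 0, 0, 0, 0]
The echelon form has 3 nonzero rows, and every pivot lies in the first 6 columns, so rank(C) = rank([C|b]) = 3.
The system is consistent.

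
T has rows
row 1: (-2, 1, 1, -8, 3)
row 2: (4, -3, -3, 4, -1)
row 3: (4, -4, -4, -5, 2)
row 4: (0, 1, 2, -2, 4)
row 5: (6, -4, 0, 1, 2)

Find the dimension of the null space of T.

1

Row reduce to echelon form.
R2 ← R2 + (2)·R1: [0, -1, -1, -12, 5]
R3 ← R3 + (2)·R1: [0, -2, -2, -21, 8]
R5 ← R5 + (3)·R1: [0, -1, 3, -23, 11]
R3 ← R3 − (2)·R2: [0, 0, 0, 3, -2]
R4 ← R4 + R2: [0, 0, 1, -14, 9]
R5 ← R5 − R2: [0, 0, 4, -11, 6]
Swap R3 ↔ R4
R5 ← R5 − (4)·R3: [0, 0, 0, 45, -30]
R5 ← R5 − (15)·R4: [0, 0, 0, 0, 0]
4 nonzero rows, so rank(T) = 4.
T has 5 columns; by rank–nullity, nullity = 5 − 4 = 1.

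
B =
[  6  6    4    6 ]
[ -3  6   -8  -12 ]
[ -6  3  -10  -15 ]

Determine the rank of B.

2

Row reduce to echelon form.
R2 ← R2 + (1/2)·R1: [0, 9, -6, -9]
R3 ← R3 + R1: [0, 9, -6, -9]
R3 ← R3 − R2: [0, 0, 0, 0]
Echelon form has 2 nonzero rows, so rank(B) = 2.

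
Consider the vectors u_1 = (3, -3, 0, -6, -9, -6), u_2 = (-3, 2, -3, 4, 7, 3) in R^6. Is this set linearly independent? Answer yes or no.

Form the matrix with these vectors as rows and row reduce.
R2 ← R2 + R1: [0, -1, -3, -2, -2, -3]
2 nonzero rows, so the 2 vectors span a space of dimension 2.
Since 2 = 2, the vectors are linearly independent.

yes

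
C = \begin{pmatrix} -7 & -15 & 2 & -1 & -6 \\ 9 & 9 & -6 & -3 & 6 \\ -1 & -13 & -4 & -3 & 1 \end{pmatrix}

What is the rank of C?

3

Row reduce to echelon form.
R2 ← R2 + (9/7)·R1: [0, -72/7, -24/7, -30/7, -12/7]
R3 ← R3 − (1/7)·R1: [0, -76/7, -30/7, -20/7, 13/7]
R3 ← R3 − (19/18)·R2: [0, 0, -2/3, 5/3, 11/3]
Echelon form has 3 nonzero rows, so rank(C) = 3.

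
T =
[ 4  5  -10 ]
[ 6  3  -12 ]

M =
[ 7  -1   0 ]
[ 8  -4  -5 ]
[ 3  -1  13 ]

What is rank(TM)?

First compute TM:
[[ 38, -14, -155],
 [ 30,  -6, -171]]
Now row reduce the product.
R2 ← R2 − (15/19)·R1: [0, 96/19, -924/19]
2 nonzero rows, so rank(TM) = 2.

2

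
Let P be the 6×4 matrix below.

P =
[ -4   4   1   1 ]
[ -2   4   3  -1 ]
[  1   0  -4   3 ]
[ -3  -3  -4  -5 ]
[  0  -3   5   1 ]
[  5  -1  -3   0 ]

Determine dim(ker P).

Row reduce to echelon form.
R2 ← R2 − (1/2)·R1: [0, 2, 5/2, -3/2]
R3 ← R3 + (1/4)·R1: [0, 1, -15/4, 13/4]
R4 ← R4 − (3/4)·R1: [0, -6, -19/4, -23/4]
R6 ← R6 + (5/4)·R1: [0, 4, -7/4, 5/4]
R3 ← R3 − (1/2)·R2: [0, 0, -5, 4]
R4 ← R4 + (3)·R2: [0, 0, 11/4, -41/4]
R5 ← R5 + (3/2)·R2: [0, 0, 35/4, -5/4]
R6 ← R6 − (2)·R2: [0, 0, -27/4, 17/4]
R4 ← R4 + (11/20)·R3: [0, 0, 0, -161/20]
R5 ← R5 + (7/4)·R3: [0, 0, 0, 23/4]
R6 ← R6 − (27/20)·R3: [0, 0, 0, -23/20]
R5 ← R5 + (5/7)·R4: [0, 0, 0, 0]
R6 ← R6 − (1/7)·R4: [0, 0, 0, 0]
4 nonzero rows, so rank(P) = 4.
P has 4 columns; by rank–nullity, nullity = 4 − 4 = 0.

0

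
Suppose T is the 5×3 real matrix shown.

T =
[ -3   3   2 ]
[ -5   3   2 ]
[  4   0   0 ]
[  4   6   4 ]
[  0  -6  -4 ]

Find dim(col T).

Row reduce to echelon form.
R2 ← R2 − (5/3)·R1: [0, -2, -4/3]
R3 ← R3 + (4/3)·R1: [0, 4, 8/3]
R4 ← R4 + (4/3)·R1: [0, 10, 20/3]
R3 ← R3 + (2)·R2: [0, 0, 0]
R4 ← R4 + (5)·R2: [0, 0, 0]
R5 ← R5 − (3)·R2: [0, 0, 0]
Echelon form has 2 nonzero rows, so rank(T) = 2.
The column space has dimension equal to the rank: 2.

2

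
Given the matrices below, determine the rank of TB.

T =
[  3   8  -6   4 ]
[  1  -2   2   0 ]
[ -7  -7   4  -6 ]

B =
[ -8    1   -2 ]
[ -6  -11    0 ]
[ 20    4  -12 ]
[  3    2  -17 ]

First compute TB:
[[-180, -101,  -2],
 [ 44,  31, -26],
 [160,  74,  68]]
Now row reduce the product.
R2 ← R2 + (11/45)·R1: [0, 284/45, -1192/45]
R3 ← R3 + (8/9)·R1: [0, -142/9, 596/9]
R3 ← R3 + (5/2)·R2: [0, 0, 0]
2 nonzero rows, so rank(TB) = 2.

2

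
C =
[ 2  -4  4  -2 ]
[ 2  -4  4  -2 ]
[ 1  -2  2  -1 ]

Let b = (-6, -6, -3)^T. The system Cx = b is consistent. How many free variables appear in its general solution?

Row reduce the augmented matrix [C | b].
R2 ← R2 − R1: [0, 0, 0, 0, 0]
R3 ← R3 − (1/2)·R1: [0, 0, 0, 0, 0]
The echelon form has 1 nonzero rows, and every pivot lies in the first 4 columns, so rank(C) = rank([C|b]) = 1.
The system is consistent.
Free variables = (unknowns) − (rank) = 4 − 1 = 3.

3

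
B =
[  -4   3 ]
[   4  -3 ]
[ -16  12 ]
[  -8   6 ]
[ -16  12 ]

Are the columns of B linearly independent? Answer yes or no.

Row reduce B to echelon form.
R2 ← R2 + R1: [0, 0]
R3 ← R3 − (4)·R1: [0, 0]
R4 ← R4 − (2)·R1: [0, 0]
R5 ← R5 − (4)·R1: [0, 0]
1 pivot among 2 columns.
Only 1 < 2 pivot columns, so the columns are linearly dependent.

no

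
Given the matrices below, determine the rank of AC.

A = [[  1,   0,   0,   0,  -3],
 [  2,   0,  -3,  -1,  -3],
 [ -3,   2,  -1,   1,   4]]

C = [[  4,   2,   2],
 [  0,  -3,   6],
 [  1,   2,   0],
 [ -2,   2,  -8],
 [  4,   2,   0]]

3

First compute AC:
[[ -8,  -4,   2],
 [ -5, -10,  12],
 [  1,  -4,  -2]]
Now row reduce the product.
R2 ← R2 − (5/8)·R1: [0, -15/2, 43/4]
R3 ← R3 + (1/8)·R1: [0, -9/2, -7/4]
R3 ← R3 − (3/5)·R2: [0, 0, -41/5]
3 nonzero rows, so rank(AC) = 3.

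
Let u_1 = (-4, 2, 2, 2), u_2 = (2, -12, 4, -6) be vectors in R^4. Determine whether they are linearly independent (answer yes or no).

yes

Form the matrix with these vectors as rows and row reduce.
R2 ← R2 + (1/2)·R1: [0, -11, 5, -5]
2 nonzero rows, so the 2 vectors span a space of dimension 2.
Since 2 = 2, the vectors are linearly independent.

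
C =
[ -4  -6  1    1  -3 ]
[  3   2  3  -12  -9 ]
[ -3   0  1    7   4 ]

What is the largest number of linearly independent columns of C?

3

Row reduce to echelon form.
R2 ← R2 + (3/4)·R1: [0, -5/2, 15/4, -45/4, -45/4]
R3 ← R3 − (3/4)·R1: [0, 9/2, 1/4, 25/4, 25/4]
R3 ← R3 + (9/5)·R2: [0, 0, 7, -14, -14]
Echelon form has 3 nonzero rows, so rank(C) = 3.
The rank gives the maximum number of linearly independent columns: 3.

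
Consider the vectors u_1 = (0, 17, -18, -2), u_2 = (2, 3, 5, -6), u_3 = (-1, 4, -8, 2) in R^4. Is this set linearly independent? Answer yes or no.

Form the matrix with these vectors as rows and row reduce.
Swap R1 ↔ R2
R3 ← R3 + (1/2)·R1: [0, 11/2, -11/2, -1]
R3 ← R3 − (11/34)·R2: [0, 0, 11/34, -6/17]
3 nonzero rows, so the 3 vectors span a space of dimension 3.
Since 3 = 3, the vectors are linearly independent.

yes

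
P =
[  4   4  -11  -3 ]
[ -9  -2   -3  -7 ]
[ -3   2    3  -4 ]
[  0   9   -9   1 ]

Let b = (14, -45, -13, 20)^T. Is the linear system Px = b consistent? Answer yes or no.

Row reduce the augmented matrix [P | b].
R2 ← R2 + (9/4)·R1: [0, 7, -111/4, -55/4, -27/2]
R3 ← R3 + (3/4)·R1: [0, 5, -21/4, -25/4, -5/2]
R3 ← R3 − (5/7)·R2: [0, 0, 102/7, 25/7, 50/7]
R4 ← R4 − (9/7)·R2: [0, 0, 747/28, 523/28, 523/14]
R4 ← R4 − (249/136)·R3: [0, 0, 0, 1651/136, 1651/68]
The echelon form has 4 nonzero rows, and every pivot lies in the first 4 columns, so rank(P) = rank([P|b]) = 4.
The system is consistent.

yes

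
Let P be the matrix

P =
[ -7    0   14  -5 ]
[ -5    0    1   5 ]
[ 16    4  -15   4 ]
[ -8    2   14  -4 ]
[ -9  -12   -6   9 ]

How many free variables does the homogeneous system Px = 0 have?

0

Row reduce to echelon form.
R2 ← R2 − (5/7)·R1: [0, 0, -9, 60/7]
R3 ← R3 + (16/7)·R1: [0, 4, 17, -52/7]
R4 ← R4 − (8/7)·R1: [0, 2, -2, 12/7]
R5 ← R5 − (9/7)·R1: [0, -12, -24, 108/7]
Swap R2 ↔ R3
R4 ← R4 − (1/2)·R2: [0, 0, -21/2, 38/7]
R5 ← R5 + (3)·R2: [0, 0, 27, -48/7]
R4 ← R4 − (7/6)·R3: [0, 0, 0, -32/7]
R5 ← R5 + (3)·R3: [0, 0, 0, 132/7]
R5 ← R5 + (33/8)·R4: [0, 0, 0, 0]
4 nonzero rows, so rank(P) = 4.
P has 4 columns; by rank–nullity, nullity = 4 − 4 = 0.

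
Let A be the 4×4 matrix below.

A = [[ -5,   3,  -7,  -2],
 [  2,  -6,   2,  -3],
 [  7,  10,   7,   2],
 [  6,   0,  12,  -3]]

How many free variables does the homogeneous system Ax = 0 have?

0

Row reduce to echelon form.
R2 ← R2 + (2/5)·R1: [0, -24/5, -4/5, -19/5]
R3 ← R3 + (7/5)·R1: [0, 71/5, -14/5, -4/5]
R4 ← R4 + (6/5)·R1: [0, 18/5, 18/5, -27/5]
R3 ← R3 + (71/24)·R2: [0, 0, -31/6, -289/24]
R4 ← R4 + (3/4)·R2: [0, 0, 3, -33/4]
R4 ← R4 + (18/31)·R3: [0, 0, 0, -945/62]
4 nonzero rows, so rank(A) = 4.
A has 4 columns; by rank–nullity, nullity = 4 − 4 = 0.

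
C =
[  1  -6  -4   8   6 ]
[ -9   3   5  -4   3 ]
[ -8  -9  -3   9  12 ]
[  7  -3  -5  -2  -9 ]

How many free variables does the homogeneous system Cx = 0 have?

2

Row reduce to echelon form.
R2 ← R2 + (9)·R1: [0, -51, -31, 68, 57]
R3 ← R3 + (8)·R1: [0, -57, -35, 73, 60]
R4 ← R4 − (7)·R1: [0, 39, 23, -58, -51]
R3 ← R3 − (19/17)·R2: [0, 0, -6/17, -3, -63/17]
R4 ← R4 + (13/17)·R2: [0, 0, -12/17, -6, -126/17]
R4 ← R4 − (2)·R3: [0, 0, 0, 0, 0]
3 nonzero rows, so rank(C) = 3.
C has 5 columns; by rank–nullity, nullity = 5 − 3 = 2.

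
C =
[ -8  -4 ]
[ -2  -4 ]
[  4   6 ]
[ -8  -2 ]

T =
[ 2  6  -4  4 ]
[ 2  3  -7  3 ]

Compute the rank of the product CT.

2

First compute CT:
[[-24, -60,  60, -44],
 [-12, -24,  36, -20],
 [ 20,  42, -58,  34],
 [-20, -54,  46, -38]]
Now row reduce the product.
R2 ← R2 − (1/2)·R1: [0, 6, 6, 2]
R3 ← R3 + (5/6)·R1: [0, -8, -8, -8/3]
R4 ← R4 − (5/6)·R1: [0, -4, -4, -4/3]
R3 ← R3 + (4/3)·R2: [0, 0, 0, 0]
R4 ← R4 + (2/3)·R2: [0, 0, 0, 0]
2 nonzero rows, so rank(CT) = 2.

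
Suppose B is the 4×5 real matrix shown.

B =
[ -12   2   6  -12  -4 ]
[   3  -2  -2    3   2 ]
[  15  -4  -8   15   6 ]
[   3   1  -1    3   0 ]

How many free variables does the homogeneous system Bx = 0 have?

3

Row reduce to echelon form.
R2 ← R2 + (1/4)·R1: [0, -3/2, -1/2, 0, 1]
R3 ← R3 + (5/4)·R1: [0, -3/2, -1/2, 0, 1]
R4 ← R4 + (1/4)·R1: [0, 3/2, 1/2, 0, -1]
R3 ← R3 − R2: [0, 0, 0, 0, 0]
R4 ← R4 + R2: [0, 0, 0, 0, 0]
2 nonzero rows, so rank(B) = 2.
B has 5 columns; by rank–nullity, nullity = 5 − 2 = 3.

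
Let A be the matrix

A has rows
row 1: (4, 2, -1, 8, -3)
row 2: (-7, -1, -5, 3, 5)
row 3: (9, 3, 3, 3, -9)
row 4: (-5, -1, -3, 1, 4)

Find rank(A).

Row reduce to echelon form.
R2 ← R2 + (7/4)·R1: [0, 5/2, -27/4, 17, -1/4]
R3 ← R3 − (9/4)·R1: [0, -3/2, 21/4, -15, -9/4]
R4 ← R4 + (5/4)·R1: [0, 3/2, -17/4, 11, 1/4]
R3 ← R3 + (3/5)·R2: [0, 0, 6/5, -24/5, -12/5]
R4 ← R4 − (3/5)·R2: [0, 0, -1/5, 4/5, 2/5]
R4 ← R4 + (1/6)·R3: [0, 0, 0, 0, 0]
Echelon form has 3 nonzero rows, so rank(A) = 3.

3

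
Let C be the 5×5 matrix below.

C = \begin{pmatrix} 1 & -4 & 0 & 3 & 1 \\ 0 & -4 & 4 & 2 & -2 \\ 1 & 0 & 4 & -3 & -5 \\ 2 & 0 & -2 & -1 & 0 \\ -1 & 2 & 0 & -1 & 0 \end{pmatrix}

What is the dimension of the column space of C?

Row reduce to echelon form.
R3 ← R3 − R1: [0, 4, 4, -6, -6]
R4 ← R4 − (2)·R1: [0, 8, -2, -7, -2]
R5 ← R5 + R1: [0, -2, 0, 2, 1]
R3 ← R3 + R2: [0, 0, 8, -4, -8]
R4 ← R4 + (2)·R2: [0, 0, 6, -3, -6]
R5 ← R5 − (1/2)·R2: [0, 0, -2, 1, 2]
R4 ← R4 − (3/4)·R3: [0, 0, 0, 0, 0]
R5 ← R5 + (1/4)·R3: [0, 0, 0, 0, 0]
Echelon form has 3 nonzero rows, so rank(C) = 3.
The column space has dimension equal to the rank: 3.

3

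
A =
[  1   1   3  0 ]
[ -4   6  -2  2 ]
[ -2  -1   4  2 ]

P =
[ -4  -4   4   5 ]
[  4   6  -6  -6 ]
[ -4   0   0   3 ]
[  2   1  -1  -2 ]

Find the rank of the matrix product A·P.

2

First compute AP:
[[-12,   2,  -2,   8],
 [ 52,  54, -54, -66],
 [ -8,   4,  -4,   4]]
Now row reduce the product.
R2 ← R2 + (13/3)·R1: [0, 188/3, -188/3, -94/3]
R3 ← R3 − (2/3)·R1: [0, 8/3, -8/3, -4/3]
R3 ← R3 − (2/47)·R2: [0, 0, 0, 0]
2 nonzero rows, so rank(AP) = 2.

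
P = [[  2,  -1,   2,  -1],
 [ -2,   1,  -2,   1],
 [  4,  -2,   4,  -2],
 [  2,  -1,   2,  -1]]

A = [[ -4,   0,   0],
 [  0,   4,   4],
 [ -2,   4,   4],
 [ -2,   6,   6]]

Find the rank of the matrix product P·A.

1

First compute PA:
[[-10,  -2,  -2],
 [ 10,   2,   2],
 [-20,  -4,  -4],
 [-10,  -2,  -2]]
Now row reduce the product.
R2 ← R2 + R1: [0, 0, 0]
R3 ← R3 − (2)·R1: [0, 0, 0]
R4 ← R4 − R1: [0, 0, 0]
1 nonzero row, so rank(PA) = 1.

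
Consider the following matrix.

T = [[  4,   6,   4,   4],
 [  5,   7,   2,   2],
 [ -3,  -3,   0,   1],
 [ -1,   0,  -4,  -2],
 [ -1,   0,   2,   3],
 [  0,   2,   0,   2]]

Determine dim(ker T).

1

Row reduce to echelon form.
R2 ← R2 − (5/4)·R1: [0, -1/2, -3, -3]
R3 ← R3 + (3/4)·R1: [0, 3/2, 3, 4]
R4 ← R4 + (1/4)·R1: [0, 3/2, -3, -1]
R5 ← R5 + (1/4)·R1: [0, 3/2, 3, 4]
R3 ← R3 + (3)·R2: [0, 0, -6, -5]
R4 ← R4 + (3)·R2: [0, 0, -12, -10]
R5 ← R5 + (3)·R2: [0, 0, -6, -5]
R6 ← R6 + (4)·R2: [0, 0, -12, -10]
R4 ← R4 − (2)·R3: [0, 0, 0, 0]
R5 ← R5 − R3: [0, 0, 0, 0]
R6 ← R6 − (2)·R3: [0, 0, 0, 0]
3 nonzero rows, so rank(T) = 3.
T has 4 columns; by rank–nullity, nullity = 4 − 3 = 1.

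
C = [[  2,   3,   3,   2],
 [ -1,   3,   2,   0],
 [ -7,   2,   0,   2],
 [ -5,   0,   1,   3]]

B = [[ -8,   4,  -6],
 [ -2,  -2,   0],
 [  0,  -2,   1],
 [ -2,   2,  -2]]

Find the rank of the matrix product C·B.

2

First compute CB:
[[-26,   0, -13],
 [  2, -14,   8],
 [ 48, -28,  38],
 [ 34, -16,  25]]
Now row reduce the product.
R2 ← R2 + (1/13)·R1: [0, -14, 7]
R3 ← R3 + (24/13)·R1: [0, -28, 14]
R4 ← R4 + (17/13)·R1: [0, -16, 8]
R3 ← R3 − (2)·R2: [0, 0, 0]
R4 ← R4 − (8/7)·R2: [0, 0, 0]
2 nonzero rows, so rank(CB) = 2.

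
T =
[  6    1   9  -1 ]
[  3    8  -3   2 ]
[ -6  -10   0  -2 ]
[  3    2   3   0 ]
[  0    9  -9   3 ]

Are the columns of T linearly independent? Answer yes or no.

Row reduce T to echelon form.
R2 ← R2 − (1/2)·R1: [0, 15/2, -15/2, 5/2]
R3 ← R3 + R1: [0, -9, 9, -3]
R4 ← R4 − (1/2)·R1: [0, 3/2, -3/2, 1/2]
R3 ← R3 + (6/5)·R2: [0, 0, 0, 0]
R4 ← R4 − (1/5)·R2: [0, 0, 0, 0]
R5 ← R5 − (6/5)·R2: [0, 0, 0, 0]
2 pivots among 4 columns.
Only 2 < 4 pivot columns, so the columns are linearly dependent.

no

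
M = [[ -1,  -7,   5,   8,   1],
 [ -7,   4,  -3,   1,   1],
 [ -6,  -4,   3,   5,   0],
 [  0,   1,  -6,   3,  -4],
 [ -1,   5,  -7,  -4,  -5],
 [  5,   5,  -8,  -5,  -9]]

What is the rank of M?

Row reduce to echelon form.
R2 ← R2 − (7)·R1: [0, 53, -38, -55, -6]
R3 ← R3 − (6)·R1: [0, 38, -27, -43, -6]
R5 ← R5 − R1: [0, 12, -12, -12, -6]
R6 ← R6 + (5)·R1: [0, -30, 17, 35, -4]
R3 ← R3 − (38/53)·R2: [0, 0, 13/53, -189/53, -90/53]
R4 ← R4 − (1/53)·R2: [0, 0, -280/53, 214/53, -206/53]
R5 ← R5 − (12/53)·R2: [0, 0, -180/53, 24/53, -246/53]
R6 ← R6 + (30/53)·R2: [0, 0, -239/53, 205/53, -392/53]
R4 ← R4 + (280/13)·R3: [0, 0, 0, -946/13, -526/13]
R5 ← R5 + (180/13)·R3: [0, 0, 0, -636/13, -366/13]
R6 ← R6 + (239/13)·R3: [0, 0, 0, -802/13, -502/13]
R5 ← R5 − (318/473)·R4: [0, 0, 0, 0, -450/473]
R6 ← R6 − (401/473)·R4: [0, 0, 0, 0, -2040/473]
R6 ← R6 − (68/15)·R5: [0, 0, 0, 0, 0]
Echelon form has 5 nonzero rows, so rank(M) = 5.

5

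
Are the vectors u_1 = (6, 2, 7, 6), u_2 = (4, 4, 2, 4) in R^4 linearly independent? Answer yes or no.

Form the matrix with these vectors as rows and row reduce.
R2 ← R2 − (2/3)·R1: [0, 8/3, -8/3, 0]
2 nonzero rows, so the 2 vectors span a space of dimension 2.
Since 2 = 2, the vectors are linearly independent.

yes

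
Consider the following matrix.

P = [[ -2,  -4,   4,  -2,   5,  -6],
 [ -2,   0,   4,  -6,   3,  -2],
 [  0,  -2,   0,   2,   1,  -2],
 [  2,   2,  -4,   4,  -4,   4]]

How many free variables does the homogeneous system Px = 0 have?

Row reduce to echelon form.
R2 ← R2 − R1: [0, 4, 0, -4, -2, 4]
R4 ← R4 + R1: [0, -2, 0, 2, 1, -2]
R3 ← R3 + (1/2)·R2: [0, 0, 0, 0, 0, 0]
R4 ← R4 + (1/2)·R2: [0, 0, 0, 0, 0, 0]
2 nonzero rows, so rank(P) = 2.
P has 6 columns; by rank–nullity, nullity = 6 − 2 = 4.

4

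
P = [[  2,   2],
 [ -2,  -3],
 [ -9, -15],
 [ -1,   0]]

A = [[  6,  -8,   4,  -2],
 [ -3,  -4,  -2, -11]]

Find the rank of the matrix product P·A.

2

First compute PA:
[[  6, -24,   4, -26],
 [ -3,  28,  -2,  37],
 [ -9, 132,  -6, 183],
 [ -6,   8,  -4,   2]]
Now row reduce the product.
R2 ← R2 + (1/2)·R1: [0, 16, 0, 24]
R3 ← R3 + (3/2)·R1: [0, 96, 0, 144]
R4 ← R4 + R1: [0, -16, 0, -24]
R3 ← R3 − (6)·R2: [0, 0, 0, 0]
R4 ← R4 + R2: [0, 0, 0, 0]
2 nonzero rows, so rank(PA) = 2.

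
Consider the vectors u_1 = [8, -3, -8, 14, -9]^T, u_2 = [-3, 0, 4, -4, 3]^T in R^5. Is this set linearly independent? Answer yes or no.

yes

Form the matrix with these vectors as rows and row reduce.
R2 ← R2 + (3/8)·R1: [0, -9/8, 1, 5/4, -3/8]
2 nonzero rows, so the 2 vectors span a space of dimension 2.
Since 2 = 2, the vectors are linearly independent.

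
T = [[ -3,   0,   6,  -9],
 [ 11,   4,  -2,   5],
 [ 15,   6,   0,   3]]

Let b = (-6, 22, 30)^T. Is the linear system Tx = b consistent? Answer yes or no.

Row reduce the augmented matrix [T | b].
R2 ← R2 + (11/3)·R1: [0, 4, 20, -28, 0]
R3 ← R3 + (5)·R1: [0, 6, 30, -42, 0]
R3 ← R3 − (3/2)·R2: [0, 0, 0, 0, 0]
The echelon form has 2 nonzero rows, and every pivot lies in the first 4 columns, so rank(T) = rank([T|b]) = 2.
The system is consistent.

yes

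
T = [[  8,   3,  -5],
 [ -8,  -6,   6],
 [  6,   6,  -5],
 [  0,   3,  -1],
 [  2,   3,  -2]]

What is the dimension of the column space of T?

Row reduce to echelon form.
R2 ← R2 + R1: [0, -3, 1]
R3 ← R3 − (3/4)·R1: [0, 15/4, -5/4]
R5 ← R5 − (1/4)·R1: [0, 9/4, -3/4]
R3 ← R3 + (5/4)·R2: [0, 0, 0]
R4 ← R4 + R2: [0, 0, 0]
R5 ← R5 + (3/4)·R2: [0, 0, 0]
Echelon form has 2 nonzero rows, so rank(T) = 2.
The column space has dimension equal to the rank: 2.

2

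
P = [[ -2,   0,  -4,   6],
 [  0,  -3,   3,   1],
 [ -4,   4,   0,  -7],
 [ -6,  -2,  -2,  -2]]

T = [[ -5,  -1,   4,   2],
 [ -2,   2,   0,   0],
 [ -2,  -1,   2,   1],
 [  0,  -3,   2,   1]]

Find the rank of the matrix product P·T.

First compute PT:
[[ 18, -12,  -4,  -2],
 [  0, -12,   8,   4],
 [ 12,  33, -30, -15],
 [ 38,  10, -32, -16]]
Now row reduce the product.
R3 ← R3 − (2/3)·R1: [0, 41, -82/3, -41/3]
R4 ← R4 − (19/9)·R1: [0, 106/3, -212/9, -106/9]
R3 ← R3 + (41/12)·R2: [0, 0, 0, 0]
R4 ← R4 + (53/18)·R2: [0, 0, 0, 0]
2 nonzero rows, so rank(PT) = 2.

2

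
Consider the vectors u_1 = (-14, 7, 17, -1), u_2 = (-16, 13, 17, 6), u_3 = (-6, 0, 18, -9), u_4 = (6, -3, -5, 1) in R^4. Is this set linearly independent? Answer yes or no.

yes

Form the matrix with these vectors as rows and row reduce.
R2 ← R2 − (8/7)·R1: [0, 5, -17/7, 50/7]
R3 ← R3 − (3/7)·R1: [0, -3, 75/7, -60/7]
R4 ← R4 + (3/7)·R1: [0, 0, 16/7, 4/7]
R3 ← R3 + (3/5)·R2: [0, 0, 324/35, -30/7]
R4 ← R4 − (20/81)·R3: [0, 0, 0, 44/27]
4 nonzero rows, so the 4 vectors span a space of dimension 4.
Since 4 = 4, the vectors are linearly independent.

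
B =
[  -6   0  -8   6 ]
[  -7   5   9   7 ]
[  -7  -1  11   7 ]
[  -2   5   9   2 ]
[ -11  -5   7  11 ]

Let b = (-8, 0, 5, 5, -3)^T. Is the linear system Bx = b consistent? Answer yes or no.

no

Row reduce the augmented matrix [B | b].
R2 ← R2 − (7/6)·R1: [0, 5, 55/3, 0, 28/3]
R3 ← R3 − (7/6)·R1: [0, -1, 61/3, 0, 43/3]
R4 ← R4 − (1/3)·R1: [0, 5, 35/3, 0, 23/3]
R5 ← R5 − (11/6)·R1: [0, -5, 65/3, 0, 35/3]
R3 ← R3 + (1/5)·R2: [0, 0, 24, 0, 81/5]
R4 ← R4 − R2: [0, 0, -20/3, 0, -5/3]
R5 ← R5 + R2: [0, 0, 40, 0, 21]
R4 ← R4 + (5/18)·R3: [0, 0, 0, 0, 17/6]
R5 ← R5 − (5/3)·R3: [0, 0, 0, 0, -6]
R5 ← R5 + (36/17)·R4: [0, 0, 0, 0, 0]
The echelon form has 4 nonzero rows; the last pivot sits in the augmented column, so rank(B) = 3 but rank([B|b]) = 4.
Since the ranks differ, the system is inconsistent.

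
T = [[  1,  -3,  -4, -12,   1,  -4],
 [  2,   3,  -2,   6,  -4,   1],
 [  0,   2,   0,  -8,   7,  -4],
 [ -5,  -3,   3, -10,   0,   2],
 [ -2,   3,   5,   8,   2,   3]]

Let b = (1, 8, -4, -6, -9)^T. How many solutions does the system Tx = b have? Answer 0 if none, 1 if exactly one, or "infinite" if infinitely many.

Row reduce the augmented matrix [T | b].
R2 ← R2 − (2)·R1: [0, 9, 6, 30, -6, 9, 6]
R4 ← R4 + (5)·R1: [0, -18, -17, -70, 5, -18, -1]
R5 ← R5 + (2)·R1: [0, -3, -3, -16, 4, -5, -7]
R3 ← R3 − (2/9)·R2: [0, 0, -4/3, -44/3, 25/3, -6, -16/3]
R4 ← R4 + (2)·R2: [0, 0, -5, -10, -7, 0, 11]
R5 ← R5 + (1/3)·R2: [0, 0, -1, -6, 2, -2, -5]
R4 ← R4 − (15/4)·R3: [0, 0, 0, 45, -153/4, 45/2, 31]
R5 ← R5 − (3/4)·R3: [0, 0, 0, 5, -17/4, 5/2, -1]
R5 ← R5 − (1/9)·R4: [0, 0, 0, 0, 0, 0, -40/9]
The echelon form has 5 nonzero rows; the last pivot sits in the augmented column, so rank(T) = 4 but rank([T|b]) = 5.
Since the ranks differ, the system is inconsistent.
It has no solutions.

0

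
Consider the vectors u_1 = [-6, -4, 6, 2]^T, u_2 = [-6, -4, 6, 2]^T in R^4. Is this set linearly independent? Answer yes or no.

Form the matrix with these vectors as rows and row reduce.
R2 ← R2 − R1: [0, 0, 0, 0]
1 nonzero row, so the 2 vectors span a space of dimension 1.
Since 1 < 2, the vectors are linearly dependent.

no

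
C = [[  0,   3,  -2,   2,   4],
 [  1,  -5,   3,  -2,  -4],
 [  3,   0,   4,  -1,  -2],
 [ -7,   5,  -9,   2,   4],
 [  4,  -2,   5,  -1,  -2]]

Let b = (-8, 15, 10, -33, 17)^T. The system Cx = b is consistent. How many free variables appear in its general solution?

Row reduce the augmented matrix [C | b].
Swap R1 ↔ R2
R3 ← R3 − (3)·R1: [0, 15, -5, 5, 10, -35]
R4 ← R4 + (7)·R1: [0, -30, 12, -12, -24, 72]
R5 ← R5 − (4)·R1: [0, 18, -7, 7, 14, -43]
R3 ← R3 − (5)·R2: [0, 0, 5, -5, -10, 5]
R4 ← R4 + (10)·R2: [0, 0, -8, 8, 16, -8]
R5 ← R5 − (6)·R2: [0, 0, 5, -5, -10, 5]
R4 ← R4 + (8/5)·R3: [0, 0, 0, 0, 0, 0]
R5 ← R5 − R3: [0, 0, 0, 0, 0, 0]
The echelon form has 3 nonzero rows, and every pivot lies in the first 5 columns, so rank(C) = rank([C|b]) = 3.
The system is consistent.
Free variables = (unknowns) − (rank) = 5 − 3 = 2.

2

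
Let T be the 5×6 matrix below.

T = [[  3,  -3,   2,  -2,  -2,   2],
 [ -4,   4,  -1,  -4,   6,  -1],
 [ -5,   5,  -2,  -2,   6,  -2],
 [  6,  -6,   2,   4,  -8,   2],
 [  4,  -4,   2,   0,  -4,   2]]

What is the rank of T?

Row reduce to echelon form.
R2 ← R2 + (4/3)·R1: [0, 0, 5/3, -20/3, 10/3, 5/3]
R3 ← R3 + (5/3)·R1: [0, 0, 4/3, -16/3, 8/3, 4/3]
R4 ← R4 − (2)·R1: [0, 0, -2, 8, -4, -2]
R5 ← R5 − (4/3)·R1: [0, 0, -2/3, 8/3, -4/3, -2/3]
R3 ← R3 − (4/5)·R2: [0, 0, 0, 0, 0, 0]
R4 ← R4 + (6/5)·R2: [0, 0, 0, 0, 0, 0]
R5 ← R5 + (2/5)·R2: [0, 0, 0, 0, 0, 0]
Echelon form has 2 nonzero rows, so rank(T) = 2.

2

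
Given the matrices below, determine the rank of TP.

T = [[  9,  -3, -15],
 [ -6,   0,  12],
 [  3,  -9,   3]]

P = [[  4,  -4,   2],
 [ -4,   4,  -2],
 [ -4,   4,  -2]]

1

First compute TP:
[[108, -108,  54],
 [-72,  72, -36],
 [ 36, -36,  18]]
Now row reduce the product.
R2 ← R2 + (2/3)·R1: [0, 0, 0]
R3 ← R3 − (1/3)·R1: [0, 0, 0]
1 nonzero row, so rank(TP) = 1.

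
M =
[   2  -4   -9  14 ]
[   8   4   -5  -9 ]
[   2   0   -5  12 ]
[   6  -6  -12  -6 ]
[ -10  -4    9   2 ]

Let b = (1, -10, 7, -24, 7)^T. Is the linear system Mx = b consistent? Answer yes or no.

Row reduce the augmented matrix [M | b].
R2 ← R2 − (4)·R1: [0, 20, 31, -65, -14]
R3 ← R3 − R1: [0, 4, 4, -2, 6]
R4 ← R4 − (3)·R1: [0, 6, 15, -48, -27]
R5 ← R5 + (5)·R1: [0, -24, -36, 72, 12]
R3 ← R3 − (1/5)·R2: [0, 0, -11/5, 11, 44/5]
R4 ← R4 − (3/10)·R2: [0, 0, 57/10, -57/2, -114/5]
R5 ← R5 + (6/5)·R2: [0, 0, 6/5, -6, -24/5]
R4 ← R4 + (57/22)·R3: [0, 0, 0, 0, 0]
R5 ← R5 + (6/11)·R3: [0, 0, 0, 0, 0]
The echelon form has 3 nonzero rows, and every pivot lies in the first 4 columns, so rank(M) = rank([M|b]) = 3.
The system is consistent.

yes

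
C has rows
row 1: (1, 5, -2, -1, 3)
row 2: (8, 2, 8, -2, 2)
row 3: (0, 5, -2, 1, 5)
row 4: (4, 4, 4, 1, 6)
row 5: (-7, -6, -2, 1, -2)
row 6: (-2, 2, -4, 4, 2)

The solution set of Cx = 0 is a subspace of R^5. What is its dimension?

1

Row reduce to echelon form.
R2 ← R2 − (8)·R1: [0, -38, 24, 6, -22]
R4 ← R4 − (4)·R1: [0, -16, 12, 5, -6]
R5 ← R5 + (7)·R1: [0, 29, -16, -6, 19]
R6 ← R6 + (2)·R1: [0, 12, -8, 2, 8]
R3 ← R3 + (5/38)·R2: [0, 0, 22/19, 34/19, 40/19]
R4 ← R4 − (8/19)·R2: [0, 0, 36/19, 47/19, 62/19]
R5 ← R5 + (29/38)·R2: [0, 0, 44/19, -27/19, 42/19]
R6 ← R6 + (6/19)·R2: [0, 0, -8/19, 74/19, 20/19]
R4 ← R4 − (18/11)·R3: [0, 0, 0, -5/11, -2/11]
R5 ← R5 − (2)·R3: [0, 0, 0, -5, -2]
R6 ← R6 + (4/11)·R3: [0, 0, 0, 50/11, 20/11]
R5 ← R5 − (11)·R4: [0, 0, 0, 0, 0]
R6 ← R6 + (10)·R4: [0, 0, 0, 0, 0]
4 nonzero rows, so rank(C) = 4.
C has 5 columns; by rank–nullity, nullity = 5 − 4 = 1.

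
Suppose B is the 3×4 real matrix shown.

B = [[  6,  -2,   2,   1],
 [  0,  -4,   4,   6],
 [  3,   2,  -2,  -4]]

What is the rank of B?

Row reduce to echelon form.
R3 ← R3 − (1/2)·R1: [0, 3, -3, -9/2]
R3 ← R3 + (3/4)·R2: [0, 0, 0, 0]
Echelon form has 2 nonzero rows, so rank(B) = 2.

2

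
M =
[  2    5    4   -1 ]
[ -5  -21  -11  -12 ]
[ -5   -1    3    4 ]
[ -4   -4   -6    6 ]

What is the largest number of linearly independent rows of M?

Row reduce to echelon form.
R2 ← R2 + (5/2)·R1: [0, -17/2, -1, -29/2]
R3 ← R3 + (5/2)·R1: [0, 23/2, 13, 3/2]
R4 ← R4 + (2)·R1: [0, 6, 2, 4]
R3 ← R3 + (23/17)·R2: [0, 0, 198/17, -308/17]
R4 ← R4 + (12/17)·R2: [0, 0, 22/17, -106/17]
R4 ← R4 − (1/9)·R3: [0, 0, 0, -38/9]
Echelon form has 4 nonzero rows, so rank(M) = 4.
The rank gives the maximum number of linearly independent rows: 4.

4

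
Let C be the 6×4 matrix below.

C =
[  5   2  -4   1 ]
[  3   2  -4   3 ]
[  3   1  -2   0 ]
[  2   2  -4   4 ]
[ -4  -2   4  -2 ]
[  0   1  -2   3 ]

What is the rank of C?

2

Row reduce to echelon form.
R2 ← R2 − (3/5)·R1: [0, 4/5, -8/5, 12/5]
R3 ← R3 − (3/5)·R1: [0, -1/5, 2/5, -3/5]
R4 ← R4 − (2/5)·R1: [0, 6/5, -12/5, 18/5]
R5 ← R5 + (4/5)·R1: [0, -2/5, 4/5, -6/5]
R3 ← R3 + (1/4)·R2: [0, 0, 0, 0]
R4 ← R4 − (3/2)·R2: [0, 0, 0, 0]
R5 ← R5 + (1/2)·R2: [0, 0, 0, 0]
R6 ← R6 − (5/4)·R2: [0, 0, 0, 0]
Echelon form has 2 nonzero rows, so rank(C) = 2.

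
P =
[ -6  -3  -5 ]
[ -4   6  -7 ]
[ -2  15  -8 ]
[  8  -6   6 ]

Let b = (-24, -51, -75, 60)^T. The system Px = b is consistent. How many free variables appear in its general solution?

Row reduce the augmented matrix [P | b].
R2 ← R2 − (2/3)·R1: [0, 8, -11/3, -35]
R3 ← R3 − (1/3)·R1: [0, 16, -19/3, -67]
R4 ← R4 + (4/3)·R1: [0, -10, -2/3, 28]
R3 ← R3 − (2)·R2: [0, 0, 1, 3]
R4 ← R4 + (5/4)·R2: [0, 0, -21/4, -63/4]
R4 ← R4 + (21/4)·R3: [0, 0, 0, 0]
The echelon form has 3 nonzero rows, and every pivot lies in the first 3 columns, so rank(P) = rank([P|b]) = 3.
The system is consistent.
Free variables = (unknowns) − (rank) = 3 − 3 = 0.

0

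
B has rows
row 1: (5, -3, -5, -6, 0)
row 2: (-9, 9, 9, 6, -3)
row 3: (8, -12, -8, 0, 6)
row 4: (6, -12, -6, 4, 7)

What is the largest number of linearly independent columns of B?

2

Row reduce to echelon form.
R2 ← R2 + (9/5)·R1: [0, 18/5, 0, -24/5, -3]
R3 ← R3 − (8/5)·R1: [0, -36/5, 0, 48/5, 6]
R4 ← R4 − (6/5)·R1: [0, -42/5, 0, 56/5, 7]
R3 ← R3 + (2)·R2: [0, 0, 0, 0, 0]
R4 ← R4 + (7/3)·R2: [0, 0, 0, 0, 0]
Echelon form has 2 nonzero rows, so rank(B) = 2.
The rank gives the maximum number of linearly independent columns: 2.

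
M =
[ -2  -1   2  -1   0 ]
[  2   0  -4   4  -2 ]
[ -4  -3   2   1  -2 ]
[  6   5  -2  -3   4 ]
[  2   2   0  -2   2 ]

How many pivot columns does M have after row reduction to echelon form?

2

Row reduce to echelon form.
R2 ← R2 + R1: [0, -1, -2, 3, -2]
R3 ← R3 − (2)·R1: [0, -1, -2, 3, -2]
R4 ← R4 + (3)·R1: [0, 2, 4, -6, 4]
R5 ← R5 + R1: [0, 1, 2, -3, 2]
R3 ← R3 − R2: [0, 0, 0, 0, 0]
R4 ← R4 + (2)·R2: [0, 0, 0, 0, 0]
R5 ← R5 + R2: [0, 0, 0, 0, 0]
Echelon form has 2 nonzero rows, so rank(M) = 2.
Each nonzero row contributes one pivot column: 2 pivot columns.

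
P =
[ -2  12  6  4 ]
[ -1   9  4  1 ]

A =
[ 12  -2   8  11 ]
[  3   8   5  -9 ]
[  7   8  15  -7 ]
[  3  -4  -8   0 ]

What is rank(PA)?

First compute PA:
[[ 66, 132, 102, -172],
 [ 46, 102,  89, -120]]
Now row reduce the product.
R2 ← R2 − (23/33)·R1: [0, 10, 197/11, -4/33]
2 nonzero rows, so rank(PA) = 2.

2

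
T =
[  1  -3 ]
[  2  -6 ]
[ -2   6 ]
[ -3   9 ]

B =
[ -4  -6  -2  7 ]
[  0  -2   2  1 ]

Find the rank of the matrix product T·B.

1

First compute TB:
[[ -4,   0,  -8,   4],
 [ -8,   0, -16,   8],
 [  8,   0,  16,  -8],
 [ 12,   0,  24, -12]]
Now row reduce the product.
R2 ← R2 − (2)·R1: [0, 0, 0, 0]
R3 ← R3 + (2)·R1: [0, 0, 0, 0]
R4 ← R4 + (3)·R1: [0, 0, 0, 0]
1 nonzero row, so rank(TB) = 1.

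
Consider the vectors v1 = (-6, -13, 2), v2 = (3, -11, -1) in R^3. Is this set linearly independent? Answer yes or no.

Form the matrix with these vectors as rows and row reduce.
R2 ← R2 + (1/2)·R1: [0, -35/2, 0]
2 nonzero rows, so the 2 vectors span a space of dimension 2.
Since 2 = 2, the vectors are linearly independent.

yes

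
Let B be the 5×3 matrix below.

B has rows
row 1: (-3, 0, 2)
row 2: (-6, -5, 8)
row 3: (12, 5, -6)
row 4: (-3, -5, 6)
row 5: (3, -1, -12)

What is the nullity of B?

Row reduce to echelon form.
R2 ← R2 − (2)·R1: [0, -5, 4]
R3 ← R3 + (4)·R1: [0, 5, 2]
R4 ← R4 − R1: [0, -5, 4]
R5 ← R5 + R1: [0, -1, -10]
R3 ← R3 + R2: [0, 0, 6]
R4 ← R4 − R2: [0, 0, 0]
R5 ← R5 − (1/5)·R2: [0, 0, -54/5]
R5 ← R5 + (9/5)·R3: [0, 0, 0]
3 nonzero rows, so rank(B) = 3.
B has 3 columns; by rank–nullity, nullity = 3 − 3 = 0.

0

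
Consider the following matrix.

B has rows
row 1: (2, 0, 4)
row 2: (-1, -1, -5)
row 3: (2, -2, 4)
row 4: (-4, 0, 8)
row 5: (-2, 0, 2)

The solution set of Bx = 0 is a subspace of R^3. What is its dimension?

Row reduce to echelon form.
R2 ← R2 + (1/2)·R1: [0, -1, -3]
R3 ← R3 − R1: [0, -2, 0]
R4 ← R4 + (2)·R1: [0, 0, 16]
R5 ← R5 + R1: [0, 0, 6]
R3 ← R3 − (2)·R2: [0, 0, 6]
R4 ← R4 − (8/3)·R3: [0, 0, 0]
R5 ← R5 − R3: [0, 0, 0]
3 nonzero rows, so rank(B) = 3.
B has 3 columns; by rank–nullity, nullity = 3 − 3 = 0.

0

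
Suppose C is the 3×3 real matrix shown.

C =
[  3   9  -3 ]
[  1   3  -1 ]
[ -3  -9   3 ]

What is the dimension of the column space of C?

Row reduce to echelon form.
R2 ← R2 − (1/3)·R1: [0, 0, 0]
R3 ← R3 + R1: [0, 0, 0]
Echelon form has 1 nonzero row, so rank(C) = 1.
The column space has dimension equal to the rank: 1.

1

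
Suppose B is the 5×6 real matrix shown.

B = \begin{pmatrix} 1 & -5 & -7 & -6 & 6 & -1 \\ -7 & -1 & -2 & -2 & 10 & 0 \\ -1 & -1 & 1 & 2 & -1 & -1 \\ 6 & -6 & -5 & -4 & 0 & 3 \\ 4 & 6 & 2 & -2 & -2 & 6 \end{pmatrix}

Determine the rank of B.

4

Row reduce to echelon form.
R2 ← R2 + (7)·R1: [0, -36, -51, -44, 52, -7]
R3 ← R3 + R1: [0, -6, -6, -4, 5, -2]
R4 ← R4 − (6)·R1: [0, 24, 37, 32, -36, 9]
R5 ← R5 − (4)·R1: [0, 26, 30, 22, -26, 10]
R3 ← R3 − (1/6)·R2: [0, 0, 5/2, 10/3, -11/3, -5/6]
R4 ← R4 + (2/3)·R2: [0, 0, 3, 8/3, -4/3, 13/3]
R5 ← R5 + (13/18)·R2: [0, 0, -41/6, -88/9, 104/9, 89/18]
R4 ← R4 − (6/5)·R3: [0, 0, 0, -4/3, 46/15, 16/3]
R5 ← R5 + (41/15)·R3: [0, 0, 0, -2/3, 23/15, 8/3]
R5 ← R5 − (1/2)·R4: [0, 0, 0, 0, 0, 0]
Echelon form has 4 nonzero rows, so rank(B) = 4.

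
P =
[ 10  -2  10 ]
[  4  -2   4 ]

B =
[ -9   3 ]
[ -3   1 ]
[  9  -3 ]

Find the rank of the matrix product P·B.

1

First compute PB:
[[  6,  -2],
 [  6,  -2]]
Now row reduce the product.
R2 ← R2 − R1: [0, 0]
1 nonzero row, so rank(PB) = 1.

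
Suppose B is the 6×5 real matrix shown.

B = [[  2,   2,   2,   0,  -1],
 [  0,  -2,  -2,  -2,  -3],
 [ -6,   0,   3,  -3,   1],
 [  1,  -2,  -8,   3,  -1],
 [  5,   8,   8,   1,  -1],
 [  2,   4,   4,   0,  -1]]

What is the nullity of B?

1

Row reduce to echelon form.
R3 ← R3 + (3)·R1: [0, 6, 9, -3, -2]
R4 ← R4 − (1/2)·R1: [0, -3, -9, 3, -1/2]
R5 ← R5 − (5/2)·R1: [0, 3, 3, 1, 3/2]
R6 ← R6 − R1: [0, 2, 2, 0, 0]
R3 ← R3 + (3)·R2: [0, 0, 3, -9, -11]
R4 ← R4 − (3/2)·R2: [0, 0, -6, 6, 4]
R5 ← R5 + (3/2)·R2: [0, 0, 0, -2, -3]
R6 ← R6 + R2: [0, 0, 0, -2, -3]
R4 ← R4 + (2)·R3: [0, 0, 0, -12, -18]
R5 ← R5 − (1/6)·R4: [0, 0, 0, 0, 0]
R6 ← R6 − (1/6)·R4: [0, 0, 0, 0, 0]
4 nonzero rows, so rank(B) = 4.
B has 5 columns; by rank–nullity, nullity = 5 − 4 = 1.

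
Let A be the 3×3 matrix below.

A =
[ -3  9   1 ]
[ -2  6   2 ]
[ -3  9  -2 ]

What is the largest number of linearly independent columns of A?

Row reduce to echelon form.
R2 ← R2 − (2/3)·R1: [0, 0, 4/3]
R3 ← R3 − R1: [0, 0, -3]
R3 ← R3 + (9/4)·R2: [0, 0, 0]
Echelon form has 2 nonzero rows, so rank(A) = 2.
The rank gives the maximum number of linearly independent columns: 2.

2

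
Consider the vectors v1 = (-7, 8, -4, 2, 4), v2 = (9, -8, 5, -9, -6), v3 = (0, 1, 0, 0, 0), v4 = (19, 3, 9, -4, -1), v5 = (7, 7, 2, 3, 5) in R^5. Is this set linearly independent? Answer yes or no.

Form the matrix with these vectors as rows and row reduce.
R2 ← R2 + (9/7)·R1: [0, 16/7, -1/7, -45/7, -6/7]
R4 ← R4 + (19/7)·R1: [0, 173/7, -13/7, 10/7, 69/7]
R5 ← R5 + R1: [0, 15, -2, 5, 9]
R3 ← R3 − (7/16)·R2: [0, 0, 1/16, 45/16, 3/8]
R4 ← R4 − (173/16)·R2: [0, 0, -5/16, 1135/16, 153/8]
R5 ← R5 − (105/16)·R2: [0, 0, -17/16, 755/16, 117/8]
R4 ← R4 + (5)·R3: [0, 0, 0, 85, 21]
R5 ← R5 + (17)·R3: [0, 0, 0, 95, 21]
R5 ← R5 − (19/17)·R4: [0, 0, 0, 0, -42/17]
5 nonzero rows, so the 5 vectors span a space of dimension 5.
Since 5 = 5, the vectors are linearly independent.

yes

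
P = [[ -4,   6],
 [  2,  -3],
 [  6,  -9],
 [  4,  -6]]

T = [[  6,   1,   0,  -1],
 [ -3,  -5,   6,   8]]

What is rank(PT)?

First compute PT:
[[-42, -34,  36,  52],
 [ 21,  17, -18, -26],
 [ 63,  51, -54, -78],
 [ 42,  34, -36, -52]]
Now row reduce the product.
R2 ← R2 + (1/2)·R1: [0, 0, 0, 0]
R3 ← R3 + (3/2)·R1: [0, 0, 0, 0]
R4 ← R4 + R1: [0, 0, 0, 0]
1 nonzero row, so rank(PT) = 1.

1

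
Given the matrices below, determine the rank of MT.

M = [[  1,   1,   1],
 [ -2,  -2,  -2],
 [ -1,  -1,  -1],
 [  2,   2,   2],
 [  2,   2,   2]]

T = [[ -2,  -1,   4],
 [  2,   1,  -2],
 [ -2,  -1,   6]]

1

First compute MT:
[[ -2,  -1,   8],
 [  4,   2, -16],
 [  2,   1,  -8],
 [ -4,  -2,  16],
 [ -4,  -2,  16]]
Now row reduce the product.
R2 ← R2 + (2)·R1: [0, 0, 0]
R3 ← R3 + R1: [0, 0, 0]
R4 ← R4 − (2)·R1: [0, 0, 0]
R5 ← R5 − (2)·R1: [0, 0, 0]
1 nonzero row, so rank(MT) = 1.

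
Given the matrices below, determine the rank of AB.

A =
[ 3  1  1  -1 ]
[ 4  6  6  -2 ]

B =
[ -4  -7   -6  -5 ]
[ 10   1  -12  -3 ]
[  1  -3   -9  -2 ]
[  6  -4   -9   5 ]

2

First compute AB:
[[ -7, -19, -30, -25],
 [ 38, -32, -132, -60]]
Now row reduce the product.
R2 ← R2 + (38/7)·R1: [0, -946/7, -2064/7, -1370/7]
2 nonzero rows, so rank(AB) = 2.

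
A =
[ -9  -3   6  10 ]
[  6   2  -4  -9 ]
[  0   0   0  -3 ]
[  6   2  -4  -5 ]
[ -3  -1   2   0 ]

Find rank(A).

Row reduce to echelon form.
R2 ← R2 + (2/3)·R1: [0, 0, 0, -7/3]
R4 ← R4 + (2/3)·R1: [0, 0, 0, 5/3]
R5 ← R5 − (1/3)·R1: [0, 0, 0, -10/3]
R3 ← R3 − (9/7)·R2: [0, 0, 0, 0]
R4 ← R4 + (5/7)·R2: [0, 0, 0, 0]
R5 ← R5 − (10/7)·R2: [0, 0, 0, 0]
Echelon form has 2 nonzero rows, so rank(A) = 2.

2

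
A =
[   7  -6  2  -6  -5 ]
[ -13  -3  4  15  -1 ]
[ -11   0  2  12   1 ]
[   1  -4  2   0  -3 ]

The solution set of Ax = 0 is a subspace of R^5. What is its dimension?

Row reduce to echelon form.
R2 ← R2 + (13/7)·R1: [0, -99/7, 54/7, 27/7, -72/7]
R3 ← R3 + (11/7)·R1: [0, -66/7, 36/7, 18/7, -48/7]
R4 ← R4 − (1/7)·R1: [0, -22/7, 12/7, 6/7, -16/7]
R3 ← R3 − (2/3)·R2: [0, 0, 0, 0, 0]
R4 ← R4 − (2/9)·R2: [0, 0, 0, 0, 0]
2 nonzero rows, so rank(A) = 2.
A has 5 columns; by rank–nullity, nullity = 5 − 2 = 3.

3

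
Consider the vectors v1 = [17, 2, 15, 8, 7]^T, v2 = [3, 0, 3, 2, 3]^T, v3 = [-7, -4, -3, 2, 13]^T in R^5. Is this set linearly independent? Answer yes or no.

Form the matrix with these vectors as rows and row reduce.
R2 ← R2 − (3/17)·R1: [0, -6/17, 6/17, 10/17, 30/17]
R3 ← R3 + (7/17)·R1: [0, -54/17, 54/17, 90/17, 270/17]
R3 ← R3 − (9)·R2: [0, 0, 0, 0, 0]
2 nonzero rows, so the 3 vectors span a space of dimension 2.
Since 2 < 3, the vectors are linearly dependent.

no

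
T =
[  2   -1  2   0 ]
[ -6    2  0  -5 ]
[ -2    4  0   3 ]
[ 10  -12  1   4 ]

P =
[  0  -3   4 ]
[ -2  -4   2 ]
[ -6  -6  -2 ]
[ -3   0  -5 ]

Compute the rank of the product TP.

First compute TP:
[[-10, -14,   2],
 [ 11,  10,   5],
 [-17, -10, -15],
 [  6,  12,  -6]]
Now row reduce the product.
R2 ← R2 + (11/10)·R1: [0, -27/5, 36/5]
R3 ← R3 − (17/10)·R1: [0, 69/5, -92/5]
R4 ← R4 + (3/5)·R1: [0, 18/5, -24/5]
R3 ← R3 + (23/9)·R2: [0, 0, 0]
R4 ← R4 + (2/3)·R2: [0, 0, 0]
2 nonzero rows, so rank(TP) = 2.

2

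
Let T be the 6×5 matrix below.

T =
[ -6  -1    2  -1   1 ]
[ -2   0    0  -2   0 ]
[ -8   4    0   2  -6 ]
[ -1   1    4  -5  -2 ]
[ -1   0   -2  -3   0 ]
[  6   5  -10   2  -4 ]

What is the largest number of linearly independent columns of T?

5

Row reduce to echelon form.
R2 ← R2 − (1/3)·R1: [0, 1/3, -2/3, -5/3, -1/3]
R3 ← R3 − (4/3)·R1: [0, 16/3, -8/3, 10/3, -22/3]
R4 ← R4 − (1/6)·R1: [0, 7/6, 11/3, -29/6, -13/6]
R5 ← R5 − (1/6)·R1: [0, 1/6, -7/3, -17/6, -1/6]
R6 ← R6 + R1: [0, 4, -8, 1, -3]
R3 ← R3 − (16)·R2: [0, 0, 8, 30, -2]
R4 ← R4 − (7/2)·R2: [0, 0, 6, 1, -1]
R5 ← R5 − (1/2)·R2: [0, 0, -2, -2, 0]
R6 ← R6 − (12)·R2: [0, 0, 0, 21, 1]
R4 ← R4 − (3/4)·R3: [0, 0, 0, -43/2, 1/2]
R5 ← R5 + (1/4)·R3: [0, 0, 0, 11/2, -1/2]
R5 ← R5 + (11/43)·R4: [0, 0, 0, 0, -16/43]
R6 ← R6 + (42/43)·R4: [0, 0, 0, 0, 64/43]
R6 ← R6 + (4)·R5: [0, 0, 0, 0, 0]
Echelon form has 5 nonzero rows, so rank(T) = 5.
The rank gives the maximum number of linearly independent columns: 5.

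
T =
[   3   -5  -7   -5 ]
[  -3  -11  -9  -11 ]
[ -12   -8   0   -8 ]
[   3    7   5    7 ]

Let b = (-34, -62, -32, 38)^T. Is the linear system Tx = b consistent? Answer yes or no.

Row reduce the augmented matrix [T | b].
R2 ← R2 + R1: [0, -16, -16, -16, -96]
R3 ← R3 + (4)·R1: [0, -28, -28, -28, -168]
R4 ← R4 − R1: [0, 12, 12, 12, 72]
R3 ← R3 − (7/4)·R2: [0, 0, 0, 0, 0]
R4 ← R4 + (3/4)·R2: [0, 0, 0, 0, 0]
The echelon form has 2 nonzero rows, and every pivot lies in the first 4 columns, so rank(T) = rank([T|b]) = 2.
The system is consistent.

yes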